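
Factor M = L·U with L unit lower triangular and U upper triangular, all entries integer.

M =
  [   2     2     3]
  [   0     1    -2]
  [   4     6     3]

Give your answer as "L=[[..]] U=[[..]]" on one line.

L=[[1,0,0],[0,1,0],[2,2,1]] U=[[2,2,3],[0,1,-2],[0,0,1]]

  r1 -= 0·r0 → [0,1,-2]
  r2 -= 2·r0 → [0,2,-3]
  r2 -= 2·r1 → [0,0,1]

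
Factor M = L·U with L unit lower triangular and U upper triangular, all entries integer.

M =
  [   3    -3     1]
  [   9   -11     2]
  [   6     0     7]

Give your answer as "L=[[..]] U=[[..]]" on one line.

L=[[1,0,0],[3,1,0],[2,-3,1]] U=[[3,-3,1],[0,-2,-1],[0,0,2]]

  row1 -= 3·row0 → [0,-2,-1]
  row2 -= 2·row0 → [0,6,5]
  row2 -= -3·row1 → [0,0,2]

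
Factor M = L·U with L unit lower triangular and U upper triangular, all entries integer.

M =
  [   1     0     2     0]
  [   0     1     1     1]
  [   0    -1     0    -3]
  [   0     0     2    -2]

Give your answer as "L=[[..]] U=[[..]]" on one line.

L=[[1,0,0,0],[0,1,0,0],[0,-1,1,0],[0,0,2,1]] U=[[1,0,2,0],[0,1,1,1],[0,0,1,-2],[0,0,0,2]]

  R1 -= 0·R0 → [0,1,1,1]
  R2 -= 0·R0 → [0,-1,0,-3]
  R3 -= 0·R0 → [0,0,2,-2]
  R2 -= -1·R1 → [0,0,1,-2]
  R3 -= 0·R1 → [0,0,2,-2]
  R3 -= 2·R2 → [0,0,0,2]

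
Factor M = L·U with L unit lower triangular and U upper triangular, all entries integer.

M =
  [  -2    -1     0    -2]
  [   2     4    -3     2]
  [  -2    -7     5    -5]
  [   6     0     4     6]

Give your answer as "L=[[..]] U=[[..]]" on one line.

  row1 -= -1·row0 → [0,3,-3,0]
  row2 -= 1·row0 → [0,-6,5,-3]
  row3 -= -3·row0 → [0,-3,4,0]
  row2 -= -2·row1 → [0,0,-1,-3]
  row3 -= -1·row1 → [0,0,1,0]
  row3 -= -1·row2 → [0,0,0,-3]

L=[[1,0,0,0],[-1,1,0,0],[1,-2,1,0],[-3,-1,-1,1]] U=[[-2,-1,0,-2],[0,3,-3,0],[0,0,-1,-3],[0,0,0,-3]]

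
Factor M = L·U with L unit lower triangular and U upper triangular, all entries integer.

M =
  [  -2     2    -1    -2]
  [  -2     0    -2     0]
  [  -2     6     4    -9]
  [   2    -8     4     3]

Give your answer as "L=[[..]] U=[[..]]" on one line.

  row1 -= 1·row0 → [0,-2,-1,2]
  row2 -= 1·row0 → [0,4,5,-7]
  row3 -= -1·row0 → [0,-6,3,1]
  row2 -= -2·row1 → [0,0,3,-3]
  row3 -= 3·row1 → [0,0,6,-5]
  row3 -= 2·row2 → [0,0,0,1]

L=[[1,0,0,0],[1,1,0,0],[1,-2,1,0],[-1,3,2,1]] U=[[-2,2,-1,-2],[0,-2,-1,2],[0,0,3,-3],[0,0,0,1]]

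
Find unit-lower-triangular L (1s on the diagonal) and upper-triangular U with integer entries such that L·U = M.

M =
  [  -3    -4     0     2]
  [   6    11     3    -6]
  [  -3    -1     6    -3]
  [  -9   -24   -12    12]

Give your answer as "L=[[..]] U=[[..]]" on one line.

L=[[1,0,0,0],[-2,1,0,0],[1,1,1,0],[3,-4,0,1]] U=[[-3,-4,0,2],[0,3,3,-2],[0,0,3,-3],[0,0,0,-2]]

  row1 -= -2·row0 → [0,3,3,-2]
  row2 -= 1·row0 → [0,3,6,-5]
  row3 -= 3·row0 → [0,-12,-12,6]
  row2 -= 1·row1 → [0,0,3,-3]
  row3 -= -4·row1 → [0,0,0,-2]
  row3 -= 0·row2 → [0,0,0,-2]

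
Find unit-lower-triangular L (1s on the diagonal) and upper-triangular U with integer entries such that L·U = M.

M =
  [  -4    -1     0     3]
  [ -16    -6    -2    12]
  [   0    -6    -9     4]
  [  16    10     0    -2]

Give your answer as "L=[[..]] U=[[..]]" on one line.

  row1 -= 4·row0 → [0,-2,-2,0]
  row2 -= 0·row0 → [0,-6,-9,4]
  row3 -= -4·row0 → [0,6,0,10]
  row2 -= 3·row1 → [0,0,-3,4]
  row3 -= -3·row1 → [0,0,-6,10]
  row3 -= 2·row2 → [0,0,0,2]

L=[[1,0,0,0],[4,1,0,0],[0,3,1,0],[-4,-3,2,1]] U=[[-4,-1,0,3],[0,-2,-2,0],[0,0,-3,4],[0,0,0,2]]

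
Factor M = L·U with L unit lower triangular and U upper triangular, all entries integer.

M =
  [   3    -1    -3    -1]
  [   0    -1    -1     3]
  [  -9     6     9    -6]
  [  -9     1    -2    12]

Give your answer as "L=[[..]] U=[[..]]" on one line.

L=[[1,0,0,0],[0,1,0,0],[-3,-3,1,0],[-3,2,3,1]] U=[[3,-1,-3,-1],[0,-1,-1,3],[0,0,-3,0],[0,0,0,3]]

  row1 -= 0·row0 → [0,-1,-1,3]
  row2 -= -3·row0 → [0,3,0,-9]
  row3 -= -3·row0 → [0,-2,-11,9]
  row2 -= -3·row1 → [0,0,-3,0]
  row3 -= 2·row1 → [0,0,-9,3]
  row3 -= 3·row2 → [0,0,0,3]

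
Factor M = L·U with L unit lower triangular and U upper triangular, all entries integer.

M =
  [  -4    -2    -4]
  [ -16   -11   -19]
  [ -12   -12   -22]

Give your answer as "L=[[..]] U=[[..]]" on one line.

  r1 -= 4·r0 → [0,-3,-3]
  r2 -= 3·r0 → [0,-6,-10]
  r2 -= 2·r1 → [0,0,-4]

L=[[1,0,0],[4,1,0],[3,2,1]] U=[[-4,-2,-4],[0,-3,-3],[0,0,-4]]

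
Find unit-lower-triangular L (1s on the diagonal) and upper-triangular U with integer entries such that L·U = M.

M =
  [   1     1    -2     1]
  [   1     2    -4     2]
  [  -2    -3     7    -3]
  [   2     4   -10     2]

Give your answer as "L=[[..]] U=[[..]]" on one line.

  r1 -= 1·r0 → [0,1,-2,1]
  r2 -= -2·r0 → [0,-1,3,-1]
  r3 -= 2·r0 → [0,2,-6,0]
  r2 -= -1·r1 → [0,0,1,0]
  r3 -= 2·r1 → [0,0,-2,-2]
  r3 -= -2·r2 → [0,0,0,-2]

L=[[1,0,0,0],[1,1,0,0],[-2,-1,1,0],[2,2,-2,1]] U=[[1,1,-2,1],[0,1,-2,1],[0,0,1,0],[0,0,0,-2]]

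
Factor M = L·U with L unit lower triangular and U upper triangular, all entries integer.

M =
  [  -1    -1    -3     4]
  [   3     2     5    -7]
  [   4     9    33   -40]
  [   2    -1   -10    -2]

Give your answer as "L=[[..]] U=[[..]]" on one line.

L=[[1,0,0,0],[-3,1,0,0],[-4,-5,1,0],[-2,3,-4,1]] U=[[-1,-1,-3,4],[0,-1,-4,5],[0,0,1,1],[0,0,0,-5]]

  r1 -= -3·r0 → [0,-1,-4,5]
  r2 -= -4·r0 → [0,5,21,-24]
  r3 -= -2·r0 → [0,-3,-16,6]
  r2 -= -5·r1 → [0,0,1,1]
  r3 -= 3·r1 → [0,0,-4,-9]
  r3 -= -4·r2 → [0,0,0,-5]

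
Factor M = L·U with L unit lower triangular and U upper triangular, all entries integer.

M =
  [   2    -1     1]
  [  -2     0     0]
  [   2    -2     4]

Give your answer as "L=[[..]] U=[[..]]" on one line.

  R1 -= -1·R0 → [0,-1,1]
  R2 -= 1·R0 → [0,-1,3]
  R2 -= 1·R1 → [0,0,2]

L=[[1,0,0],[-1,1,0],[1,1,1]] U=[[2,-1,1],[0,-1,1],[0,0,2]]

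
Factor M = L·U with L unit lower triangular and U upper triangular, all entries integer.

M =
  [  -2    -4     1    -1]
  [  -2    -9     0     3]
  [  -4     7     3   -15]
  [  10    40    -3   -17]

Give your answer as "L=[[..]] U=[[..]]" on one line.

  row1 -= 1·row0 → [0,-5,-1,4]
  row2 -= 2·row0 → [0,15,1,-13]
  row3 -= -5·row0 → [0,20,2,-22]
  row2 -= -3·row1 → [0,0,-2,-1]
  row3 -= -4·row1 → [0,0,-2,-6]
  row3 -= 1·row2 → [0,0,0,-5]

L=[[1,0,0,0],[1,1,0,0],[2,-3,1,0],[-5,-4,1,1]] U=[[-2,-4,1,-1],[0,-5,-1,4],[0,0,-2,-1],[0,0,0,-5]]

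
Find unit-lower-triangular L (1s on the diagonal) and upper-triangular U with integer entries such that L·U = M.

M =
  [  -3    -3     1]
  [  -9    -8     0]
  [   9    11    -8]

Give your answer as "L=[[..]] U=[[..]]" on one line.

  R1 -= 3·R0 → [0,1,-3]
  R2 -= -3·R0 → [0,2,-5]
  R2 -= 2·R1 → [0,0,1]

L=[[1,0,0],[3,1,0],[-3,2,1]] U=[[-3,-3,1],[0,1,-3],[0,0,1]]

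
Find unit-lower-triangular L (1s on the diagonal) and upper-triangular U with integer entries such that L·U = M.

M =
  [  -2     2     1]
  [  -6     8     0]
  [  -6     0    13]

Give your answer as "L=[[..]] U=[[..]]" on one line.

  r1 -= 3·r0 → [0,2,-3]
  r2 -= 3·r0 → [0,-6,10]
  r2 -= -3·r1 → [0,0,1]

L=[[1,0,0],[3,1,0],[3,-3,1]] U=[[-2,2,1],[0,2,-3],[0,0,1]]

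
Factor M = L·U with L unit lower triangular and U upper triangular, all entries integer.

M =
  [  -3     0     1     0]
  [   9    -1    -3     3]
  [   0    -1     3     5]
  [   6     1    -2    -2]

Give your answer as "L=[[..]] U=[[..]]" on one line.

L=[[1,0,0,0],[-3,1,0,0],[0,1,1,0],[-2,-1,0,1]] U=[[-3,0,1,0],[0,-1,0,3],[0,0,3,2],[0,0,0,1]]

  row1 -= -3·row0 → [0,-1,0,3]
  row2 -= 0·row0 → [0,-1,3,5]
  row3 -= -2·row0 → [0,1,0,-2]
  row2 -= 1·row1 → [0,0,3,2]
  row3 -= -1·row1 → [0,0,0,1]
  row3 -= 0·row2 → [0,0,0,1]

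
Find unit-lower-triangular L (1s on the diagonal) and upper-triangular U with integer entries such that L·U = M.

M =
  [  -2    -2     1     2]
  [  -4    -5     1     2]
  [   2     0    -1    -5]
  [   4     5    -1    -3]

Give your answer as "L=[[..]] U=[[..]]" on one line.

  R1 -= 2·R0 → [0,-1,-1,-2]
  R2 -= -1·R0 → [0,-2,0,-3]
  R3 -= -2·R0 → [0,1,1,1]
  R2 -= 2·R1 → [0,0,2,1]
  R3 -= -1·R1 → [0,0,0,-1]
  R3 -= 0·R2 → [0,0,0,-1]

L=[[1,0,0,0],[2,1,0,0],[-1,2,1,0],[-2,-1,0,1]] U=[[-2,-2,1,2],[0,-1,-1,-2],[0,0,2,1],[0,0,0,-1]]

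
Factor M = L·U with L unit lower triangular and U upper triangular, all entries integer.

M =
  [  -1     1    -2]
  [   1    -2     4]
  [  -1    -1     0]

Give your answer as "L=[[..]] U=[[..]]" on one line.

L=[[1,0,0],[-1,1,0],[1,2,1]] U=[[-1,1,-2],[0,-1,2],[0,0,-2]]

  r1 -= -1·r0 → [0,-1,2]
  r2 -= 1·r0 → [0,-2,2]
  r2 -= 2·r1 → [0,0,-2]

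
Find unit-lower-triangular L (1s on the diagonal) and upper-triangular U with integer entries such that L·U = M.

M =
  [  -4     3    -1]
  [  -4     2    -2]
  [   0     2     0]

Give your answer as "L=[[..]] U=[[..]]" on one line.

  r1 -= 1·r0 → [0,-1,-1]
  r2 -= 0·r0 → [0,2,0]
  r2 -= -2·r1 → [0,0,-2]

L=[[1,0,0],[1,1,0],[0,-2,1]] U=[[-4,3,-1],[0,-1,-1],[0,0,-2]]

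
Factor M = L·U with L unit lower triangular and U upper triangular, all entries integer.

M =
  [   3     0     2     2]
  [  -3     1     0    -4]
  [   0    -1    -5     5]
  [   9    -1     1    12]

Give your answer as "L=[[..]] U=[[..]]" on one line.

L=[[1,0,0,0],[-1,1,0,0],[0,-1,1,0],[3,-1,1,1]] U=[[3,0,2,2],[0,1,2,-2],[0,0,-3,3],[0,0,0,1]]

  r1 -= -1·r0 → [0,1,2,-2]
  r2 -= 0·r0 → [0,-1,-5,5]
  r3 -= 3·r0 → [0,-1,-5,6]
  r2 -= -1·r1 → [0,0,-3,3]
  r3 -= -1·r1 → [0,0,-3,4]
  r3 -= 1·r2 → [0,0,0,1]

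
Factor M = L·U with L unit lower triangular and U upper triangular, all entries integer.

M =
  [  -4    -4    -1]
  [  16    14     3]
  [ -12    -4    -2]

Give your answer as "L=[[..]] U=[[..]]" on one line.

  row1 -= -4·row0 → [0,-2,-1]
  row2 -= 3·row0 → [0,8,1]
  row2 -= -4·row1 → [0,0,-3]

L=[[1,0,0],[-4,1,0],[3,-4,1]] U=[[-4,-4,-1],[0,-2,-1],[0,0,-3]]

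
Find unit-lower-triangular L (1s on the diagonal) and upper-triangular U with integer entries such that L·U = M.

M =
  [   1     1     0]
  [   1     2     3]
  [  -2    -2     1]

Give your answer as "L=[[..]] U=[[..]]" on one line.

L=[[1,0,0],[1,1,0],[-2,0,1]] U=[[1,1,0],[0,1,3],[0,0,1]]

  R1 -= 1·R0 → [0,1,3]
  R2 -= -2·R0 → [0,0,1]
  R2 -= 0·R1 → [0,0,1]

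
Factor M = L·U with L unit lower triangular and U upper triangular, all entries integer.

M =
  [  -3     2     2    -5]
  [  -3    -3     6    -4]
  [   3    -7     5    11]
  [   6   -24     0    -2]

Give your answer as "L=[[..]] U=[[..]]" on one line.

L=[[1,0,0,0],[1,1,0,0],[-1,1,1,0],[-2,4,-4,1]] U=[[-3,2,2,-5],[0,-5,4,1],[0,0,3,5],[0,0,0,4]]

  row1 -= 1·row0 → [0,-5,4,1]
  row2 -= -1·row0 → [0,-5,7,6]
  row3 -= -2·row0 → [0,-20,4,-12]
  row2 -= 1·row1 → [0,0,3,5]
  row3 -= 4·row1 → [0,0,-12,-16]
  row3 -= -4·row2 → [0,0,0,4]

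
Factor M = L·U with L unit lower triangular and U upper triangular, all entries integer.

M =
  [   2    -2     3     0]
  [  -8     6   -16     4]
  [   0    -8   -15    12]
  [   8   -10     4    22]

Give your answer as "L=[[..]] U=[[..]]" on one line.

L=[[1,0,0,0],[-4,1,0,0],[0,4,1,0],[4,1,-4,1]] U=[[2,-2,3,0],[0,-2,-4,4],[0,0,1,-4],[0,0,0,2]]

  r1 -= -4·r0 → [0,-2,-4,4]
  r2 -= 0·r0 → [0,-8,-15,12]
  r3 -= 4·r0 → [0,-2,-8,22]
  r2 -= 4·r1 → [0,0,1,-4]
  r3 -= 1·r1 → [0,0,-4,18]
  r3 -= -4·r2 → [0,0,0,2]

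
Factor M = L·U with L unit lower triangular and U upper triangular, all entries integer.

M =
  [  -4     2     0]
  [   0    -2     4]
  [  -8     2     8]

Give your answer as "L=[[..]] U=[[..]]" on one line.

L=[[1,0,0],[0,1,0],[2,1,1]] U=[[-4,2,0],[0,-2,4],[0,0,4]]

  R1 -= 0·R0 → [0,-2,4]
  R2 -= 2·R0 → [0,-2,8]
  R2 -= 1·R1 → [0,0,4]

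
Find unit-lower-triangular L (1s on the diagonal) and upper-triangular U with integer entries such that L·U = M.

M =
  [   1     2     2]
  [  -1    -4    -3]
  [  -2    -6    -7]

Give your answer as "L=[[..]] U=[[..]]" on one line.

  R1 -= -1·R0 → [0,-2,-1]
  R2 -= -2·R0 → [0,-2,-3]
  R2 -= 1·R1 → [0,0,-2]

L=[[1,0,0],[-1,1,0],[-2,1,1]] U=[[1,2,2],[0,-2,-1],[0,0,-2]]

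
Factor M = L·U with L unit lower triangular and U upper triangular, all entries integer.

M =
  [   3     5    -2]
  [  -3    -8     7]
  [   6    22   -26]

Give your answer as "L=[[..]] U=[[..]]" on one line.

  row1 -= -1·row0 → [0,-3,5]
  row2 -= 2·row0 → [0,12,-22]
  row2 -= -4·row1 → [0,0,-2]

L=[[1,0,0],[-1,1,0],[2,-4,1]] U=[[3,5,-2],[0,-3,5],[0,0,-2]]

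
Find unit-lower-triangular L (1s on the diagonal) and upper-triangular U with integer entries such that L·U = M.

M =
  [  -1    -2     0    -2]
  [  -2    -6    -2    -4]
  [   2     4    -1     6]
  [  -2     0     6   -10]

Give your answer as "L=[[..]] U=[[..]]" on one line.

  row1 -= 2·row0 → [0,-2,-2,0]
  row2 -= -2·row0 → [0,0,-1,2]
  row3 -= 2·row0 → [0,4,6,-6]
  row2 -= 0·row1 → [0,0,-1,2]
  row3 -= -2·row1 → [0,0,2,-6]
  row3 -= -2·row2 → [0,0,0,-2]

L=[[1,0,0,0],[2,1,0,0],[-2,0,1,0],[2,-2,-2,1]] U=[[-1,-2,0,-2],[0,-2,-2,0],[0,0,-1,2],[0,0,0,-2]]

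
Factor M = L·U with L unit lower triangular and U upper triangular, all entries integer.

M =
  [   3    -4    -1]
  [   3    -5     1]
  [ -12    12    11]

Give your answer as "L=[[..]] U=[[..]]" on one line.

L=[[1,0,0],[1,1,0],[-4,4,1]] U=[[3,-4,-1],[0,-1,2],[0,0,-1]]

  R1 -= 1·R0 → [0,-1,2]
  R2 -= -4·R0 → [0,-4,7]
  R2 -= 4·R1 → [0,0,-1]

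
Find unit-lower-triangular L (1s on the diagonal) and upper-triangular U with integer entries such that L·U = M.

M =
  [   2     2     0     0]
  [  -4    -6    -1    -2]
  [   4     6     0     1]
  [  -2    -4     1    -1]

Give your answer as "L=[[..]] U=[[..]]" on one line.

  r1 -= -2·r0 → [0,-2,-1,-2]
  r2 -= 2·r0 → [0,2,0,1]
  r3 -= -1·r0 → [0,-2,1,-1]
  r2 -= -1·r1 → [0,0,-1,-1]
  r3 -= 1·r1 → [0,0,2,1]
  r3 -= -2·r2 → [0,0,0,-1]

L=[[1,0,0,0],[-2,1,0,0],[2,-1,1,0],[-1,1,-2,1]] U=[[2,2,0,0],[0,-2,-1,-2],[0,0,-1,-1],[0,0,0,-1]]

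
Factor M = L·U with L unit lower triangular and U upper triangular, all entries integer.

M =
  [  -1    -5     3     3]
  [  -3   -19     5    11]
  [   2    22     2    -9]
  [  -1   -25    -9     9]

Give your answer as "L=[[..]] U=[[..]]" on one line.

  r1 -= 3·r0 → [0,-4,-4,2]
  r2 -= -2·r0 → [0,12,8,-3]
  r3 -= 1·r0 → [0,-20,-12,6]
  r2 -= -3·r1 → [0,0,-4,3]
  r3 -= 5·r1 → [0,0,8,-4]
  r3 -= -2·r2 → [0,0,0,2]

L=[[1,0,0,0],[3,1,0,0],[-2,-3,1,0],[1,5,-2,1]] U=[[-1,-5,3,3],[0,-4,-4,2],[0,0,-4,3],[0,0,0,2]]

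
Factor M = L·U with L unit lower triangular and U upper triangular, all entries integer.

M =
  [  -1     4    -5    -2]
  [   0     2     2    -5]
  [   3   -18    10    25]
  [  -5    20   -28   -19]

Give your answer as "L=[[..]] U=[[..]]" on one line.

L=[[1,0,0,0],[0,1,0,0],[-3,-3,1,0],[5,0,-3,1]] U=[[-1,4,-5,-2],[0,2,2,-5],[0,0,1,4],[0,0,0,3]]

  R1 -= 0·R0 → [0,2,2,-5]
  R2 -= -3·R0 → [0,-6,-5,19]
  R3 -= 5·R0 → [0,0,-3,-9]
  R2 -= -3·R1 → [0,0,1,4]
  R3 -= 0·R1 → [0,0,-3,-9]
  R3 -= -3·R2 → [0,0,0,3]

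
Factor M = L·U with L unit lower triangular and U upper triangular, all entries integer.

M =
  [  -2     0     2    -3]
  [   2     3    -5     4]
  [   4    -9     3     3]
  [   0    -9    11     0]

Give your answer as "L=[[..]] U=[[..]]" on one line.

L=[[1,0,0,0],[-1,1,0,0],[-2,-3,1,0],[0,-3,-1,1]] U=[[-2,0,2,-3],[0,3,-3,1],[0,0,-2,0],[0,0,0,3]]

  R1 -= -1·R0 → [0,3,-3,1]
  R2 -= -2·R0 → [0,-9,7,-3]
  R3 -= 0·R0 → [0,-9,11,0]
  R2 -= -3·R1 → [0,0,-2,0]
  R3 -= -3·R1 → [0,0,2,3]
  R3 -= -1·R2 → [0,0,0,3]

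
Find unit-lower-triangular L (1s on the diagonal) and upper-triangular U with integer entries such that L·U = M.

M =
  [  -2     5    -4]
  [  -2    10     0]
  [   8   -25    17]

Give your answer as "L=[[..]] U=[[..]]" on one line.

  row1 -= 1·row0 → [0,5,4]
  row2 -= -4·row0 → [0,-5,1]
  row2 -= -1·row1 → [0,0,5]

L=[[1,0,0],[1,1,0],[-4,-1,1]] U=[[-2,5,-4],[0,5,4],[0,0,5]]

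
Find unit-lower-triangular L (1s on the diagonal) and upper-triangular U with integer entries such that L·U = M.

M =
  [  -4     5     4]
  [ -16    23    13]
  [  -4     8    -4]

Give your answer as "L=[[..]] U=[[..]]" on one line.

  R1 -= 4·R0 → [0,3,-3]
  R2 -= 1·R0 → [0,3,-8]
  R2 -= 1·R1 → [0,0,-5]

L=[[1,0,0],[4,1,0],[1,1,1]] U=[[-4,5,4],[0,3,-3],[0,0,-5]]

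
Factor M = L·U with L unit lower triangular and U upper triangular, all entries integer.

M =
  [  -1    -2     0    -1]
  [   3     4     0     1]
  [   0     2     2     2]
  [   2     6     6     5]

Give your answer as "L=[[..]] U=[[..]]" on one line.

  R1 -= -3·R0 → [0,-2,0,-2]
  R2 -= 0·R0 → [0,2,2,2]
  R3 -= -2·R0 → [0,2,6,3]
  R2 -= -1·R1 → [0,0,2,0]
  R3 -= -1·R1 → [0,0,6,1]
  R3 -= 3·R2 → [0,0,0,1]

L=[[1,0,0,0],[-3,1,0,0],[0,-1,1,0],[-2,-1,3,1]] U=[[-1,-2,0,-1],[0,-2,0,-2],[0,0,2,0],[0,0,0,1]]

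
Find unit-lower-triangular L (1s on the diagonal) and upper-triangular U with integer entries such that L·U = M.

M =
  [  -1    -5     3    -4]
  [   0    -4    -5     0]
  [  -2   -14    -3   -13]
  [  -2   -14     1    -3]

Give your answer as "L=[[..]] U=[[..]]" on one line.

L=[[1,0,0,0],[0,1,0,0],[2,1,1,0],[2,1,0,1]] U=[[-1,-5,3,-4],[0,-4,-5,0],[0,0,-4,-5],[0,0,0,5]]

  row1 -= 0·row0 → [0,-4,-5,0]
  row2 -= 2·row0 → [0,-4,-9,-5]
  row3 -= 2·row0 → [0,-4,-5,5]
  row2 -= 1·row1 → [0,0,-4,-5]
  row3 -= 1·row1 → [0,0,0,5]
  row3 -= 0·row2 → [0,0,0,5]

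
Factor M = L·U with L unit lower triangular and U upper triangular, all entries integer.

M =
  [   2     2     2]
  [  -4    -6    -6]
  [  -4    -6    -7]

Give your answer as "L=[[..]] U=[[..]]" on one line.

L=[[1,0,0],[-2,1,0],[-2,1,1]] U=[[2,2,2],[0,-2,-2],[0,0,-1]]

  r1 -= -2·r0 → [0,-2,-2]
  r2 -= -2·r0 → [0,-2,-3]
  r2 -= 1·r1 → [0,0,-1]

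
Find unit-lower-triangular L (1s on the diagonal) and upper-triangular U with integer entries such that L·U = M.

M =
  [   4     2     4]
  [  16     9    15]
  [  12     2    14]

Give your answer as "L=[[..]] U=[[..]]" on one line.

  R1 -= 4·R0 → [0,1,-1]
  R2 -= 3·R0 → [0,-4,2]
  R2 -= -4·R1 → [0,0,-2]

L=[[1,0,0],[4,1,0],[3,-4,1]] U=[[4,2,4],[0,1,-1],[0,0,-2]]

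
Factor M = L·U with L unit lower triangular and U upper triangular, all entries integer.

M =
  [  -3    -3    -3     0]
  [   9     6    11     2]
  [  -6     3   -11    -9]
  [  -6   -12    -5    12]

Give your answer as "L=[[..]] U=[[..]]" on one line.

  R1 -= -3·R0 → [0,-3,2,2]
  R2 -= 2·R0 → [0,9,-5,-9]
  R3 -= 2·R0 → [0,-6,1,12]
  R2 -= -3·R1 → [0,0,1,-3]
  R3 -= 2·R1 → [0,0,-3,8]
  R3 -= -3·R2 → [0,0,0,-1]

L=[[1,0,0,0],[-3,1,0,0],[2,-3,1,0],[2,2,-3,1]] U=[[-3,-3,-3,0],[0,-3,2,2],[0,0,1,-3],[0,0,0,-1]]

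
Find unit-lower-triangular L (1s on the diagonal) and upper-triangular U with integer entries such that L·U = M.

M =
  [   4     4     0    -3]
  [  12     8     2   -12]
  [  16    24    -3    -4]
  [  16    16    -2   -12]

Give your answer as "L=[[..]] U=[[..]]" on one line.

  r1 -= 3·r0 → [0,-4,2,-3]
  r2 -= 4·r0 → [0,8,-3,8]
  r3 -= 4·r0 → [0,0,-2,0]
  r2 -= -2·r1 → [0,0,1,2]
  r3 -= 0·r1 → [0,0,-2,0]
  r3 -= -2·r2 → [0,0,0,4]

L=[[1,0,0,0],[3,1,0,0],[4,-2,1,0],[4,0,-2,1]] U=[[4,4,0,-3],[0,-4,2,-3],[0,0,1,2],[0,0,0,4]]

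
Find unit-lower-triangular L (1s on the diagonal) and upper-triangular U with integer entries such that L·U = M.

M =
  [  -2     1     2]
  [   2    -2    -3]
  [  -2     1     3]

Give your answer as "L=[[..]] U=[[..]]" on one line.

  row1 -= -1·row0 → [0,-1,-1]
  row2 -= 1·row0 → [0,0,1]
  row2 -= 0·row1 → [0,0,1]

L=[[1,0,0],[-1,1,0],[1,0,1]] U=[[-2,1,2],[0,-1,-1],[0,0,1]]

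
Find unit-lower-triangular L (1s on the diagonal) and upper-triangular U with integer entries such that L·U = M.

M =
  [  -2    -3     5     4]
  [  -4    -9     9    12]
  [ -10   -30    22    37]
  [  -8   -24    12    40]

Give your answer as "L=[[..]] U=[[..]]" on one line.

  R1 -= 2·R0 → [0,-3,-1,4]
  R2 -= 5·R0 → [0,-15,-3,17]
  R3 -= 4·R0 → [0,-12,-8,24]
  R2 -= 5·R1 → [0,0,2,-3]
  R3 -= 4·R1 → [0,0,-4,8]
  R3 -= -2·R2 → [0,0,0,2]

L=[[1,0,0,0],[2,1,0,0],[5,5,1,0],[4,4,-2,1]] U=[[-2,-3,5,4],[0,-3,-1,4],[0,0,2,-3],[0,0,0,2]]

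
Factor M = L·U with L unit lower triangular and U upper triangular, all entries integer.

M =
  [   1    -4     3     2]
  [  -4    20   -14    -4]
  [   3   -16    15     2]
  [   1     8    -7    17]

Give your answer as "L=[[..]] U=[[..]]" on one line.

L=[[1,0,0,0],[-4,1,0,0],[3,-1,1,0],[1,3,-1,1]] U=[[1,-4,3,2],[0,4,-2,4],[0,0,4,0],[0,0,0,3]]

  r1 -= -4·r0 → [0,4,-2,4]
  r2 -= 3·r0 → [0,-4,6,-4]
  r3 -= 1·r0 → [0,12,-10,15]
  r2 -= -1·r1 → [0,0,4,0]
  r3 -= 3·r1 → [0,0,-4,3]
  r3 -= -1·r2 → [0,0,0,3]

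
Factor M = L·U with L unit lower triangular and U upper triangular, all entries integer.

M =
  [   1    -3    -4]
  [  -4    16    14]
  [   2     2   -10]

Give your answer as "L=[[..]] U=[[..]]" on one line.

  r1 -= -4·r0 → [0,4,-2]
  r2 -= 2·r0 → [0,8,-2]
  r2 -= 2·r1 → [0,0,2]

L=[[1,0,0],[-4,1,0],[2,2,1]] U=[[1,-3,-4],[0,4,-2],[0,0,2]]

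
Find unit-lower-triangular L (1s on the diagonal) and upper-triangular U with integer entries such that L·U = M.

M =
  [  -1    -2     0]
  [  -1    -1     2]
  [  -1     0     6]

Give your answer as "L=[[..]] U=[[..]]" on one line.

L=[[1,0,0],[1,1,0],[1,2,1]] U=[[-1,-2,0],[0,1,2],[0,0,2]]

  R1 -= 1·R0 → [0,1,2]
  R2 -= 1·R0 → [0,2,6]
  R2 -= 2·R1 → [0,0,2]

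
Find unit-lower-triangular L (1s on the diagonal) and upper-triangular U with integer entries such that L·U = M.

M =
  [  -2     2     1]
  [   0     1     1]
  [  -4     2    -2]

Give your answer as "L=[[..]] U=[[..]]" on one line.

L=[[1,0,0],[0,1,0],[2,-2,1]] U=[[-2,2,1],[0,1,1],[0,0,-2]]

  r1 -= 0·r0 → [0,1,1]
  r2 -= 2·r0 → [0,-2,-4]
  r2 -= -2·r1 → [0,0,-2]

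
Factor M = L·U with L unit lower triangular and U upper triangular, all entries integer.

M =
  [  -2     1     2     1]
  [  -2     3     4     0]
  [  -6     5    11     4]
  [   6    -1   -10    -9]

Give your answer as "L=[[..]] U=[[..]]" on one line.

  R1 -= 1·R0 → [0,2,2,-1]
  R2 -= 3·R0 → [0,2,5,1]
  R3 -= -3·R0 → [0,2,-4,-6]
  R2 -= 1·R1 → [0,0,3,2]
  R3 -= 1·R1 → [0,0,-6,-5]
  R3 -= -2·R2 → [0,0,0,-1]

L=[[1,0,0,0],[1,1,0,0],[3,1,1,0],[-3,1,-2,1]] U=[[-2,1,2,1],[0,2,2,-1],[0,0,3,2],[0,0,0,-1]]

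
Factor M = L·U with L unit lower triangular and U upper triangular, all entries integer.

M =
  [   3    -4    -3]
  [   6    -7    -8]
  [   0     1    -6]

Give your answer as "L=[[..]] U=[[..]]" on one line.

L=[[1,0,0],[2,1,0],[0,1,1]] U=[[3,-4,-3],[0,1,-2],[0,0,-4]]

  row1 -= 2·row0 → [0,1,-2]
  row2 -= 0·row0 → [0,1,-6]
  row2 -= 1·row1 → [0,0,-4]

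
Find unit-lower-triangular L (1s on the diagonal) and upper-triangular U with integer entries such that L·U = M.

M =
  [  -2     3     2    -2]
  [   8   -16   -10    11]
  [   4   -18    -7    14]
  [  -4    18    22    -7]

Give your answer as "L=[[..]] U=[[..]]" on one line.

  R1 -= -4·R0 → [0,-4,-2,3]
  R2 -= -2·R0 → [0,-12,-3,10]
  R3 -= 2·R0 → [0,12,18,-3]
  R2 -= 3·R1 → [0,0,3,1]
  R3 -= -3·R1 → [0,0,12,6]
  R3 -= 4·R2 → [0,0,0,2]

L=[[1,0,0,0],[-4,1,0,0],[-2,3,1,0],[2,-3,4,1]] U=[[-2,3,2,-2],[0,-4,-2,3],[0,0,3,1],[0,0,0,2]]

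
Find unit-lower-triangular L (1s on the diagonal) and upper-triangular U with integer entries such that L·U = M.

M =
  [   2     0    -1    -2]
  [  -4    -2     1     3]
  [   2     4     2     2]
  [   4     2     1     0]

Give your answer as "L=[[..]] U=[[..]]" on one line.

L=[[1,0,0,0],[-2,1,0,0],[1,-2,1,0],[2,-1,2,1]] U=[[2,0,-1,-2],[0,-2,-1,-1],[0,0,1,2],[0,0,0,-1]]

  r1 -= -2·r0 → [0,-2,-1,-1]
  r2 -= 1·r0 → [0,4,3,4]
  r3 -= 2·r0 → [0,2,3,4]
  r2 -= -2·r1 → [0,0,1,2]
  r3 -= -1·r1 → [0,0,2,3]
  r3 -= 2·r2 → [0,0,0,-1]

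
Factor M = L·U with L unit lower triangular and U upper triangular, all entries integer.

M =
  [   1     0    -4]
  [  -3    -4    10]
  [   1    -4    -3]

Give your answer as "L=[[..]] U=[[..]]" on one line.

  r1 -= -3·r0 → [0,-4,-2]
  r2 -= 1·r0 → [0,-4,1]
  r2 -= 1·r1 → [0,0,3]

L=[[1,0,0],[-3,1,0],[1,1,1]] U=[[1,0,-4],[0,-4,-2],[0,0,3]]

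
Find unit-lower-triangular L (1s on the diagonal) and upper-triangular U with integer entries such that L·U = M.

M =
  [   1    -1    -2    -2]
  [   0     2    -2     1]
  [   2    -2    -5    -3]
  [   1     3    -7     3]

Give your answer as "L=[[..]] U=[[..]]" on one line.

  R1 -= 0·R0 → [0,2,-2,1]
  R2 -= 2·R0 → [0,0,-1,1]
  R3 -= 1·R0 → [0,4,-5,5]
  R2 -= 0·R1 → [0,0,-1,1]
  R3 -= 2·R1 → [0,0,-1,3]
  R3 -= 1·R2 → [0,0,0,2]

L=[[1,0,0,0],[0,1,0,0],[2,0,1,0],[1,2,1,1]] U=[[1,-1,-2,-2],[0,2,-2,1],[0,0,-1,1],[0,0,0,2]]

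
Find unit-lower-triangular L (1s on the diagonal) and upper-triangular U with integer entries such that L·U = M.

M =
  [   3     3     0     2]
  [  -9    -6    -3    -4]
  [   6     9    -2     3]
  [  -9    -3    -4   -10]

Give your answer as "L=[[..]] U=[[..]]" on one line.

L=[[1,0,0,0],[-3,1,0,0],[2,1,1,0],[-3,2,2,1]] U=[[3,3,0,2],[0,3,-3,2],[0,0,1,-3],[0,0,0,-2]]

  R1 -= -3·R0 → [0,3,-3,2]
  R2 -= 2·R0 → [0,3,-2,-1]
  R3 -= -3·R0 → [0,6,-4,-4]
  R2 -= 1·R1 → [0,0,1,-3]
  R3 -= 2·R1 → [0,0,2,-8]
  R3 -= 2·R2 → [0,0,0,-2]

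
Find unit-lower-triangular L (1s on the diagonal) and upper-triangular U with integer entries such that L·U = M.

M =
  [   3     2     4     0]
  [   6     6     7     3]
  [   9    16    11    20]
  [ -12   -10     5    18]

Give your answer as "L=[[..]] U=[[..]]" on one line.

L=[[1,0,0,0],[2,1,0,0],[3,5,1,0],[-4,-1,5,1]] U=[[3,2,4,0],[0,2,-1,3],[0,0,4,5],[0,0,0,-4]]

  R1 -= 2·R0 → [0,2,-1,3]
  R2 -= 3·R0 → [0,10,-1,20]
  R3 -= -4·R0 → [0,-2,21,18]
  R2 -= 5·R1 → [0,0,4,5]
  R3 -= -1·R1 → [0,0,20,21]
  R3 -= 5·R2 → [0,0,0,-4]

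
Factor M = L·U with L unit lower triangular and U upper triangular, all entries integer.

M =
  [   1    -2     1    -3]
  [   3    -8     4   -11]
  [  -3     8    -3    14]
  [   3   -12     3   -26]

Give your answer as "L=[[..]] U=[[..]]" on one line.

  r1 -= 3·r0 → [0,-2,1,-2]
  r2 -= -3·r0 → [0,2,0,5]
  r3 -= 3·r0 → [0,-6,0,-17]
  r2 -= -1·r1 → [0,0,1,3]
  r3 -= 3·r1 → [0,0,-3,-11]
  r3 -= -3·r2 → [0,0,0,-2]

L=[[1,0,0,0],[3,1,0,0],[-3,-1,1,0],[3,3,-3,1]] U=[[1,-2,1,-3],[0,-2,1,-2],[0,0,1,3],[0,0,0,-2]]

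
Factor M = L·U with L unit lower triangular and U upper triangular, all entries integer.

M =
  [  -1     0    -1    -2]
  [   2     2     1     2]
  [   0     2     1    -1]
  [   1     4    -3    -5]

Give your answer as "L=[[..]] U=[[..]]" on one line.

L=[[1,0,0,0],[-2,1,0,0],[0,1,1,0],[-1,2,-1,1]] U=[[-1,0,-1,-2],[0,2,-1,-2],[0,0,2,1],[0,0,0,-2]]

  R1 -= -2·R0 → [0,2,-1,-2]
  R2 -= 0·R0 → [0,2,1,-1]
  R3 -= -1·R0 → [0,4,-4,-7]
  R2 -= 1·R1 → [0,0,2,1]
  R3 -= 2·R1 → [0,0,-2,-3]
  R3 -= -1·R2 → [0,0,0,-2]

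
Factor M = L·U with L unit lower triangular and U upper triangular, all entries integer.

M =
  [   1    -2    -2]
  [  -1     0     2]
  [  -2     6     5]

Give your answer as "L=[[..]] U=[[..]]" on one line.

  R1 -= -1·R0 → [0,-2,0]
  R2 -= -2·R0 → [0,2,1]
  R2 -= -1·R1 → [0,0,1]

L=[[1,0,0],[-1,1,0],[-2,-1,1]] U=[[1,-2,-2],[0,-2,0],[0,0,1]]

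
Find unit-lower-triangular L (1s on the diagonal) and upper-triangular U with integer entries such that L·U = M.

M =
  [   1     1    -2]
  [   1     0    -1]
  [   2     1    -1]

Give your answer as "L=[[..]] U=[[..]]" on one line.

  r1 -= 1·r0 → [0,-1,1]
  r2 -= 2·r0 → [0,-1,3]
  r2 -= 1·r1 → [0,0,2]

L=[[1,0,0],[1,1,0],[2,1,1]] U=[[1,1,-2],[0,-1,1],[0,0,2]]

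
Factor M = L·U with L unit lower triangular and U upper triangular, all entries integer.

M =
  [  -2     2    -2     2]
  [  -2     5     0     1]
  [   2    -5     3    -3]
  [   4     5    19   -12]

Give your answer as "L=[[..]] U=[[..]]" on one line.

  R1 -= 1·R0 → [0,3,2,-1]
  R2 -= -1·R0 → [0,-3,1,-1]
  R3 -= -2·R0 → [0,9,15,-8]
  R2 -= -1·R1 → [0,0,3,-2]
  R3 -= 3·R1 → [0,0,9,-5]
  R3 -= 3·R2 → [0,0,0,1]

L=[[1,0,0,0],[1,1,0,0],[-1,-1,1,0],[-2,3,3,1]] U=[[-2,2,-2,2],[0,3,2,-1],[0,0,3,-2],[0,0,0,1]]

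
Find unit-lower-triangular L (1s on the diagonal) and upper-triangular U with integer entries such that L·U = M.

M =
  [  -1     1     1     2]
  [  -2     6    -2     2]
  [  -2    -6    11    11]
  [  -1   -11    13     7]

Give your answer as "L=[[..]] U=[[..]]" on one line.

L=[[1,0,0,0],[2,1,0,0],[2,-2,1,0],[1,-3,0,1]] U=[[-1,1,1,2],[0,4,-4,-2],[0,0,1,3],[0,0,0,-1]]

  R1 -= 2·R0 → [0,4,-4,-2]
  R2 -= 2·R0 → [0,-8,9,7]
  R3 -= 1·R0 → [0,-12,12,5]
  R2 -= -2·R1 → [0,0,1,3]
  R3 -= -3·R1 → [0,0,0,-1]
  R3 -= 0·R2 → [0,0,0,-1]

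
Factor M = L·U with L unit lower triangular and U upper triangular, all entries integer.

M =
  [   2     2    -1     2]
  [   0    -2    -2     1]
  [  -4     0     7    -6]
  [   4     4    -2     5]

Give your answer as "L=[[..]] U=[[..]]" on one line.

L=[[1,0,0,0],[0,1,0,0],[-2,-2,1,0],[2,0,0,1]] U=[[2,2,-1,2],[0,-2,-2,1],[0,0,1,0],[0,0,0,1]]

  row1 -= 0·row0 → [0,-2,-2,1]
  row2 -= -2·row0 → [0,4,5,-2]
  row3 -= 2·row0 → [0,0,0,1]
  row2 -= -2·row1 → [0,0,1,0]
  row3 -= 0·row1 → [0,0,0,1]
  row3 -= 0·row2 → [0,0,0,1]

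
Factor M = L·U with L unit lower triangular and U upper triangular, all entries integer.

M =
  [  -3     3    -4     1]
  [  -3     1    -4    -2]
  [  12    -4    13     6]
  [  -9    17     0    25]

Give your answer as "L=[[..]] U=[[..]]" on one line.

L=[[1,0,0,0],[1,1,0,0],[-4,-4,1,0],[3,-4,-4,1]] U=[[-3,3,-4,1],[0,-2,0,-3],[0,0,-3,-2],[0,0,0,2]]

  R1 -= 1·R0 → [0,-2,0,-3]
  R2 -= -4·R0 → [0,8,-3,10]
  R3 -= 3·R0 → [0,8,12,22]
  R2 -= -4·R1 → [0,0,-3,-2]
  R3 -= -4·R1 → [0,0,12,10]
  R3 -= -4·R2 → [0,0,0,2]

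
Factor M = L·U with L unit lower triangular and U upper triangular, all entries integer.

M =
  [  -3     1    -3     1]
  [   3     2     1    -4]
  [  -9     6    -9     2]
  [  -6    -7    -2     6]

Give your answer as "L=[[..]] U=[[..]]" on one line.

L=[[1,0,0,0],[-1,1,0,0],[3,1,1,0],[2,-3,-1,1]] U=[[-3,1,-3,1],[0,3,-2,-3],[0,0,2,2],[0,0,0,-3]]

  row1 -= -1·row0 → [0,3,-2,-3]
  row2 -= 3·row0 → [0,3,0,-1]
  row3 -= 2·row0 → [0,-9,4,4]
  row2 -= 1·row1 → [0,0,2,2]
  row3 -= -3·row1 → [0,0,-2,-5]
  row3 -= -1·row2 → [0,0,0,-3]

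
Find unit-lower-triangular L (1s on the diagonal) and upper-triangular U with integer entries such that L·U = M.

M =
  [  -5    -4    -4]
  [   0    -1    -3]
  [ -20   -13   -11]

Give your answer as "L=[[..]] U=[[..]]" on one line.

L=[[1,0,0],[0,1,0],[4,-3,1]] U=[[-5,-4,-4],[0,-1,-3],[0,0,-4]]

  R1 -= 0·R0 → [0,-1,-3]
  R2 -= 4·R0 → [0,3,5]
  R2 -= -3·R1 → [0,0,-4]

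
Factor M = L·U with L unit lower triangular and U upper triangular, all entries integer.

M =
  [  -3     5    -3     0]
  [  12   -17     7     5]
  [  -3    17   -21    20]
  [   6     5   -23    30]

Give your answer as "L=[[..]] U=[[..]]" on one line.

L=[[1,0,0,0],[-4,1,0,0],[1,4,1,0],[-2,5,-2,1]] U=[[-3,5,-3,0],[0,3,-5,5],[0,0,2,0],[0,0,0,5]]

  R1 -= -4·R0 → [0,3,-5,5]
  R2 -= 1·R0 → [0,12,-18,20]
  R3 -= -2·R0 → [0,15,-29,30]
  R2 -= 4·R1 → [0,0,2,0]
  R3 -= 5·R1 → [0,0,-4,5]
  R3 -= -2·R2 → [0,0,0,5]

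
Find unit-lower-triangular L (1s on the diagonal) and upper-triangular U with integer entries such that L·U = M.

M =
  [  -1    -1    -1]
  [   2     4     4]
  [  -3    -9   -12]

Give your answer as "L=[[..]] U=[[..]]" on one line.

L=[[1,0,0],[-2,1,0],[3,-3,1]] U=[[-1,-1,-1],[0,2,2],[0,0,-3]]

  R1 -= -2·R0 → [0,2,2]
  R2 -= 3·R0 → [0,-6,-9]
  R2 -= -3·R1 → [0,0,-3]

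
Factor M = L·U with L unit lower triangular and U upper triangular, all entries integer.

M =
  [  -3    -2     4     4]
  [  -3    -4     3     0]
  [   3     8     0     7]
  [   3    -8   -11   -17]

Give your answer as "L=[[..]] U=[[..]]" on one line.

  row1 -= 1·row0 → [0,-2,-1,-4]
  row2 -= -1·row0 → [0,6,4,11]
  row3 -= -1·row0 → [0,-10,-7,-13]
  row2 -= -3·row1 → [0,0,1,-1]
  row3 -= 5·row1 → [0,0,-2,7]
  row3 -= -2·row2 → [0,0,0,5]

L=[[1,0,0,0],[1,1,0,0],[-1,-3,1,0],[-1,5,-2,1]] U=[[-3,-2,4,4],[0,-2,-1,-4],[0,0,1,-1],[0,0,0,5]]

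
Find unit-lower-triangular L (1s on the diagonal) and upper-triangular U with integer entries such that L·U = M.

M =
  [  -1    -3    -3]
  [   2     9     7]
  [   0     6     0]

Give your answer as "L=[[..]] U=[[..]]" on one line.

L=[[1,0,0],[-2,1,0],[0,2,1]] U=[[-1,-3,-3],[0,3,1],[0,0,-2]]

  r1 -= -2·r0 → [0,3,1]
  r2 -= 0·r0 → [0,6,0]
  r2 -= 2·r1 → [0,0,-2]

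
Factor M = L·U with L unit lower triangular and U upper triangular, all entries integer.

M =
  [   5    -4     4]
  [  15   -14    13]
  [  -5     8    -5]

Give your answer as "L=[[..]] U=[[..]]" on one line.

  R1 -= 3·R0 → [0,-2,1]
  R2 -= -1·R0 → [0,4,-1]
  R2 -= -2·R1 → [0,0,1]

L=[[1,0,0],[3,1,0],[-1,-2,1]] U=[[5,-4,4],[0,-2,1],[0,0,1]]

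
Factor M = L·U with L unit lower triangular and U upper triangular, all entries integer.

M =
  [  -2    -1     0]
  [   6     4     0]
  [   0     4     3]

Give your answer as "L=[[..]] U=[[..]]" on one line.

  r1 -= -3·r0 → [0,1,0]
  r2 -= 0·r0 → [0,4,3]
  r2 -= 4·r1 → [0,0,3]

L=[[1,0,0],[-3,1,0],[0,4,1]] U=[[-2,-1,0],[0,1,0],[0,0,3]]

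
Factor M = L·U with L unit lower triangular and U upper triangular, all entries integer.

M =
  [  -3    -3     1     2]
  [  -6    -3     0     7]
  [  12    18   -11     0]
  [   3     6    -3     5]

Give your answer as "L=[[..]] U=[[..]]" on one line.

L=[[1,0,0,0],[2,1,0,0],[-4,2,1,0],[-1,1,0,1]] U=[[-3,-3,1,2],[0,3,-2,3],[0,0,-3,2],[0,0,0,4]]

  R1 -= 2·R0 → [0,3,-2,3]
  R2 -= -4·R0 → [0,6,-7,8]
  R3 -= -1·R0 → [0,3,-2,7]
  R2 -= 2·R1 → [0,0,-3,2]
  R3 -= 1·R1 → [0,0,0,4]
  R3 -= 0·R2 → [0,0,0,4]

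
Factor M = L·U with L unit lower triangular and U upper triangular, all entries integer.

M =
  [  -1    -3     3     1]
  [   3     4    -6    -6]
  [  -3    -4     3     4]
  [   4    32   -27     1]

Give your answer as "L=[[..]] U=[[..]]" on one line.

  r1 -= -3·r0 → [0,-5,3,-3]
  r2 -= 3·r0 → [0,5,-6,1]
  r3 -= -4·r0 → [0,20,-15,5]
  r2 -= -1·r1 → [0,0,-3,-2]
  r3 -= -4·r1 → [0,0,-3,-7]
  r3 -= 1·r2 → [0,0,0,-5]

L=[[1,0,0,0],[-3,1,0,0],[3,-1,1,0],[-4,-4,1,1]] U=[[-1,-3,3,1],[0,-5,3,-3],[0,0,-3,-2],[0,0,0,-5]]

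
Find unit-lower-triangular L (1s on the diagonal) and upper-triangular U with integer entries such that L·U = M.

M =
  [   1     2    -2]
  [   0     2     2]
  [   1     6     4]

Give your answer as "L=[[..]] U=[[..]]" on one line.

L=[[1,0,0],[0,1,0],[1,2,1]] U=[[1,2,-2],[0,2,2],[0,0,2]]

  R1 -= 0·R0 → [0,2,2]
  R2 -= 1·R0 → [0,4,6]
  R2 -= 2·R1 → [0,0,2]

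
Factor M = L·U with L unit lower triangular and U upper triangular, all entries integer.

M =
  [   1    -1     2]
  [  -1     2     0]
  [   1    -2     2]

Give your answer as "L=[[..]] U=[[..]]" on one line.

  row1 -= -1·row0 → [0,1,2]
  row2 -= 1·row0 → [0,-1,0]
  row2 -= -1·row1 → [0,0,2]

L=[[1,0,0],[-1,1,0],[1,-1,1]] U=[[1,-1,2],[0,1,2],[0,0,2]]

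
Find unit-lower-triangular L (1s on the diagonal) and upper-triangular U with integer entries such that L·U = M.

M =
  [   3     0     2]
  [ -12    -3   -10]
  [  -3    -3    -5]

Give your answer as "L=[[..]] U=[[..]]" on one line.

  row1 -= -4·row0 → [0,-3,-2]
  row2 -= -1·row0 → [0,-3,-3]
  row2 -= 1·row1 → [0,0,-1]

L=[[1,0,0],[-4,1,0],[-1,1,1]] U=[[3,0,2],[0,-3,-2],[0,0,-1]]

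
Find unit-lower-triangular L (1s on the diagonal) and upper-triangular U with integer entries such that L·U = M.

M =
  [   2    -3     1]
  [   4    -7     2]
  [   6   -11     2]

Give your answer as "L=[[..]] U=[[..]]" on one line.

  R1 -= 2·R0 → [0,-1,0]
  R2 -= 3·R0 → [0,-2,-1]
  R2 -= 2·R1 → [0,0,-1]

L=[[1,0,0],[2,1,0],[3,2,1]] U=[[2,-3,1],[0,-1,0],[0,0,-1]]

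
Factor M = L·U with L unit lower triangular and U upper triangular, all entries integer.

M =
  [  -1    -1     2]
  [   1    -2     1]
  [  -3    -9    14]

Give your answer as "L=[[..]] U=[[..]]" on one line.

L=[[1,0,0],[-1,1,0],[3,2,1]] U=[[-1,-1,2],[0,-3,3],[0,0,2]]

  r1 -= -1·r0 → [0,-3,3]
  r2 -= 3·r0 → [0,-6,8]
  r2 -= 2·r1 → [0,0,2]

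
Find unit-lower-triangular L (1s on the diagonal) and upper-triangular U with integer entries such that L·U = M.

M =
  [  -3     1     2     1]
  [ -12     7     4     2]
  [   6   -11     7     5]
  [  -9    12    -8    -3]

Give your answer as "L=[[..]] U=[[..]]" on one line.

  r1 -= 4·r0 → [0,3,-4,-2]
  r2 -= -2·r0 → [0,-9,11,7]
  r3 -= 3·r0 → [0,9,-14,-6]
  r2 -= -3·r1 → [0,0,-1,1]
  r3 -= 3·r1 → [0,0,-2,0]
  r3 -= 2·r2 → [0,0,0,-2]

L=[[1,0,0,0],[4,1,0,0],[-2,-3,1,0],[3,3,2,1]] U=[[-3,1,2,1],[0,3,-4,-2],[0,0,-1,1],[0,0,0,-2]]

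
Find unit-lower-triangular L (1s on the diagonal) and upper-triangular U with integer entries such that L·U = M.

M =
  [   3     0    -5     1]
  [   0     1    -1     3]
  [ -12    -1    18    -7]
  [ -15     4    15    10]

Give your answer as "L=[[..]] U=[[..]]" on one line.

L=[[1,0,0,0],[0,1,0,0],[-4,-1,1,0],[-5,4,2,1]] U=[[3,0,-5,1],[0,1,-1,3],[0,0,-3,0],[0,0,0,3]]

  r1 -= 0·r0 → [0,1,-1,3]
  r2 -= -4·r0 → [0,-1,-2,-3]
  r3 -= -5·r0 → [0,4,-10,15]
  r2 -= -1·r1 → [0,0,-3,0]
  r3 -= 4·r1 → [0,0,-6,3]
  r3 -= 2·r2 → [0,0,0,3]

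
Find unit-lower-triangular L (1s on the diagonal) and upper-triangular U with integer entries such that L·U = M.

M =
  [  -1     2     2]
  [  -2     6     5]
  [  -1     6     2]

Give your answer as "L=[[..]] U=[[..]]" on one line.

L=[[1,0,0],[2,1,0],[1,2,1]] U=[[-1,2,2],[0,2,1],[0,0,-2]]

  R1 -= 2·R0 → [0,2,1]
  R2 -= 1·R0 → [0,4,0]
  R2 -= 2·R1 → [0,0,-2]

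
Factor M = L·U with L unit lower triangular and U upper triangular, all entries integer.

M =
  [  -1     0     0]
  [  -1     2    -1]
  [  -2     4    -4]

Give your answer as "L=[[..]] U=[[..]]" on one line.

  r1 -= 1·r0 → [0,2,-1]
  r2 -= 2·r0 → [0,4,-4]
  r2 -= 2·r1 → [0,0,-2]

L=[[1,0,0],[1,1,0],[2,2,1]] U=[[-1,0,0],[0,2,-1],[0,0,-2]]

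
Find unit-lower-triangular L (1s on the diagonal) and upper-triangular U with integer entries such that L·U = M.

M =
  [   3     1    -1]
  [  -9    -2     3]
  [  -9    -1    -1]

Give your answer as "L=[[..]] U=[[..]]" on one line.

  R1 -= -3·R0 → [0,1,0]
  R2 -= -3·R0 → [0,2,-4]
  R2 -= 2·R1 → [0,0,-4]

L=[[1,0,0],[-3,1,0],[-3,2,1]] U=[[3,1,-1],[0,1,0],[0,0,-4]]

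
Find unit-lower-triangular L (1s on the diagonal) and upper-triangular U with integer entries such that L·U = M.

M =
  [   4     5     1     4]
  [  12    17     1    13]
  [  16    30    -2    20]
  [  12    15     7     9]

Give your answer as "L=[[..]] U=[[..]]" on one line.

L=[[1,0,0,0],[3,1,0,0],[4,5,1,0],[3,0,1,1]] U=[[4,5,1,4],[0,2,-2,1],[0,0,4,-1],[0,0,0,-2]]

  r1 -= 3·r0 → [0,2,-2,1]
  r2 -= 4·r0 → [0,10,-6,4]
  r3 -= 3·r0 → [0,0,4,-3]
  r2 -= 5·r1 → [0,0,4,-1]
  r3 -= 0·r1 → [0,0,4,-3]
  r3 -= 1·r2 → [0,0,0,-2]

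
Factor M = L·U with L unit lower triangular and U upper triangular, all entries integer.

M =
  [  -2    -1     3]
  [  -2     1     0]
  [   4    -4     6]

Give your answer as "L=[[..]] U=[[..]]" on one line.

L=[[1,0,0],[1,1,0],[-2,-3,1]] U=[[-2,-1,3],[0,2,-3],[0,0,3]]

  r1 -= 1·r0 → [0,2,-3]
  r2 -= -2·r0 → [0,-6,12]
  r2 -= -3·r1 → [0,0,3]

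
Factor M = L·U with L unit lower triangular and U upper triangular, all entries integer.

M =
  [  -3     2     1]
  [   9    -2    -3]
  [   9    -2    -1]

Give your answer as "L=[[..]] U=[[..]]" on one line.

  r1 -= -3·r0 → [0,4,0]
  r2 -= -3·r0 → [0,4,2]
  r2 -= 1·r1 → [0,0,2]

L=[[1,0,0],[-3,1,0],[-3,1,1]] U=[[-3,2,1],[0,4,0],[0,0,2]]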